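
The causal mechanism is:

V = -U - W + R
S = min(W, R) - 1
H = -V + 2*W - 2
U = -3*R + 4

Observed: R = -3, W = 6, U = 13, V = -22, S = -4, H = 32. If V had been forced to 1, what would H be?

Under do(V=1), the mechanism V = -U - W + R is discarded; V is fixed at 1.
H = -V + 2*W - 2  [with V=1, W=6]  = 9

9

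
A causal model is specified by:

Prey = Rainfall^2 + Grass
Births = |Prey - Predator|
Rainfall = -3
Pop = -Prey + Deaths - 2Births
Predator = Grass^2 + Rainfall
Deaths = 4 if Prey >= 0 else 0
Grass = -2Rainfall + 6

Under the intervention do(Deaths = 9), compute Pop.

Intervening sets Deaths = 9 and removes its equation (Deaths = 4 if Prey >= 0 else 0).
Grass = -2Rainfall + 6  [with Rainfall=-3]  = 12
Prey = Rainfall^2 + Grass  [with Rainfall=-3, Grass=12]  = 21
Predator = Grass^2 + Rainfall  [with Grass=12, Rainfall=-3]  = 141
Births = |Prey - Predator|  [with Prey=21, Predator=141]  = 120
Pop = -Prey + Deaths - 2Births  [with Prey=21, Deaths=9, Births=120]  = -252

-252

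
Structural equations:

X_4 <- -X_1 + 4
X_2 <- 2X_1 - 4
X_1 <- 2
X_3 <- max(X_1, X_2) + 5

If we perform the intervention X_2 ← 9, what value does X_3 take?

14

The intervention breaks the incoming arrows to X_2: X_2 <- 2X_1 - 4 no longer applies, and X_2 = 9.
X_3 = max(X_1, X_2) + 5  [with X_1=2, X_2=9]  = 14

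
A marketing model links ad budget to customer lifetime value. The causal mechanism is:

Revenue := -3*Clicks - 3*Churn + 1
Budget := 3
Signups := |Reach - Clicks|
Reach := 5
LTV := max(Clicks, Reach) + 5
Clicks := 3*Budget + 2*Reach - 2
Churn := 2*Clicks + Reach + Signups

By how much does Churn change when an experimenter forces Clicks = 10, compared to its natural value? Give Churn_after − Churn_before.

-21

do(Clicks=10) replaces the equation Clicks := 3*Budget + 2*Reach - 2 with the constant Clicks = 10.
Signups = |Reach - Clicks|  [with Reach=5, Clicks=10]  = 5
Churn = 2*Clicks + Reach + Signups  [with Clicks=10, Reach=5, Signups=5]  = 30
Without intervention: Clicks = 3*Budget + 2*Reach - 2  [with Budget=3, Reach=5]  = 17; Signups = |Reach - Clicks|  [with Reach=5, Clicks=17]  = 12; Churn = 2*Clicks + Reach + Signups  [with Clicks=17, Reach=5, Signups=12]  = 51.
Change = 30 − 51 = -21.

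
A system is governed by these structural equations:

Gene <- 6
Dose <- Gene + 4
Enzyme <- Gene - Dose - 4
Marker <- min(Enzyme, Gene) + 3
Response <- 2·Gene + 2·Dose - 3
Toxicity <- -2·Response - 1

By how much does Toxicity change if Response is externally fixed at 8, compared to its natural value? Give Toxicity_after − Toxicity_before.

The intervention breaks the incoming arrows to Response: Response <- 2·Gene + 2·Dose - 3 no longer applies, and Response = 8.
Toxicity = -2·Response - 1  [with Response=8]  = -17
Without intervention: Dose = Gene + 4  [with Gene=6]  = 10; Response = 2·Gene + 2·Dose - 3  [with Gene=6, Dose=10]  = 29; Toxicity = -2·Response - 1  [with Response=29]  = -59.
Change = -17 − (-59) = 42.

42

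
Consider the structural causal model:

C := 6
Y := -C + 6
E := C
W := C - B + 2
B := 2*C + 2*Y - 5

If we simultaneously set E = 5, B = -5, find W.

13

Setting E = 5, B = -5 by intervention discards those variables' equations.
W = C - B + 2  [with C=6, B=-5]  = 13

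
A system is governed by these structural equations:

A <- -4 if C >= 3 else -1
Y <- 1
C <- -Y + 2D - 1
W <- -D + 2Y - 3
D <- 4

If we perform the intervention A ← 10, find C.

6

do(A=10) replaces the equation A <- -4 if C >= 3 else -1 with the constant A = 10.
C is not downstream of the intervention, so its value is determined by the original equations.
C = -Y + 2D - 1  [with Y=1, D=4]  = 6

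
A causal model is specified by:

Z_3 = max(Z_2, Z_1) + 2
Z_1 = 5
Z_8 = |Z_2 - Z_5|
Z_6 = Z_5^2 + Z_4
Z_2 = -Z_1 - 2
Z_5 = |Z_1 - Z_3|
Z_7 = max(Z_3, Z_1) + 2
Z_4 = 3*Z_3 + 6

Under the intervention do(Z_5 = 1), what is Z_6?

28

The intervention breaks the incoming arrows to Z_5: Z_5 = |Z_1 - Z_3| no longer applies, and Z_5 = 1.
Z_2 = -Z_1 - 2  [with Z_1=5]  = -7
Z_3 = max(Z_2, Z_1) + 2  [with Z_2=-7, Z_1=5]  = 7
Z_4 = 3*Z_3 + 6  [with Z_3=7]  = 27
Z_6 = Z_5^2 + Z_4  [with Z_5=1, Z_4=27]  = 28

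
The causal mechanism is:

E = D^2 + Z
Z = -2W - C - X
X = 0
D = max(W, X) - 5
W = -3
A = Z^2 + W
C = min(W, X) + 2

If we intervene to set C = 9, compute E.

Under do(C=9), the mechanism C = min(W, X) + 2 is discarded; C is fixed at 9.
D = max(W, X) - 5  [with W=-3, X=0]  = -5
Z = -2W - C - X  [with W=-3, C=9, X=0]  = -3
E = D^2 + Z  [with D=-5, Z=-3]  = 22

22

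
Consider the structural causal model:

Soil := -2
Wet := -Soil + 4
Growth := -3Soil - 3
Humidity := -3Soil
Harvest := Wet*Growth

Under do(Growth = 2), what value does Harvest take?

do(Growth=2) replaces the equation Growth := -3Soil - 3 with the constant Growth = 2.
Wet = -Soil + 4  [with Soil=-2]  = 6
Harvest = Wet*Growth  [with Wet=6, Growth=2]  = 12

12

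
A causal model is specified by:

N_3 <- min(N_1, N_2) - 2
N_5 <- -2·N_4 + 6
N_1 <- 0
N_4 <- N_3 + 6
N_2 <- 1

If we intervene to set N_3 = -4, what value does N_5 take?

do(N_3=-4) replaces the equation N_3 <- min(N_1, N_2) - 2 with the constant N_3 = -4.
N_4 = N_3 + 6  [with N_3=-4]  = 2
N_5 = -2·N_4 + 6  [with N_4=2]  = 2

2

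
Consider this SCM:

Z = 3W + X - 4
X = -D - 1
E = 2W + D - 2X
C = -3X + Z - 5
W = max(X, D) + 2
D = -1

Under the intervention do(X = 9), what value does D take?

-1

Under do(X=9), the mechanism X = -D - 1 is discarded; X is fixed at 9.
D is not downstream of the intervention, so its value is determined by the original equations.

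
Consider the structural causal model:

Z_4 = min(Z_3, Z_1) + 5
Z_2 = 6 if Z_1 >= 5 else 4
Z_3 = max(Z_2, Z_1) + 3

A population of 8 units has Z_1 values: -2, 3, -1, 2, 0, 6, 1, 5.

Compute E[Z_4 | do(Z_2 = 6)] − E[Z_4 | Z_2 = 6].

Every unit gets Z_2=6 under the intervention. Z_4 values become 3, 8, 4, 7, 5, 11, 6, 10; E[Z_4|do(Z_2=6)] = 6.75.
Observing Z_2=6 restricts to units where Z_2's equation naturally yields 6: Z_1 ∈ {6, 5}. In that subpopulation Z_4 = 11, 10, mean 10.5.
Difference = 6.75 − 10.5 = -3.75.

-3.75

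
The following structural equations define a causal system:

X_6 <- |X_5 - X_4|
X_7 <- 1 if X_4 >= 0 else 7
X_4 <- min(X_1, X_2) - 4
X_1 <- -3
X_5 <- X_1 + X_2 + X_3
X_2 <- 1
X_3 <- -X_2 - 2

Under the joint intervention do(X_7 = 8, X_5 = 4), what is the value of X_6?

11

Setting X_7 = 8, X_5 = 4 by intervention discards those variables' equations.
X_4 = min(X_1, X_2) - 4  [with X_1=-3, X_2=1]  = -7
X_6 = |X_5 - X_4|  [with X_5=4, X_4=-7]  = 11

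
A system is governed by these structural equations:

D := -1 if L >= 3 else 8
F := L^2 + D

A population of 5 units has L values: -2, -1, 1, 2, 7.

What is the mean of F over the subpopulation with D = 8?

10.5

Conditioning on D=8 selects the 4 unit(s) with L ∈ {-2, -1, 1, 2}. Their F values: 12, 9, 9, 12. Mean = 10.5.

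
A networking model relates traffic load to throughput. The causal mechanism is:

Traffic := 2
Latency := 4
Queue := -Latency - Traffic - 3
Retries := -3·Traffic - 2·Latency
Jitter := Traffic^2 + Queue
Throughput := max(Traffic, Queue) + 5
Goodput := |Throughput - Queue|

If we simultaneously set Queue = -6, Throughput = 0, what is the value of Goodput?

Under do(Queue = -6, Throughput = 0), each intervened variable's structural equation is replaced by its fixed value.
Goodput = |Throughput - Queue|  [with Throughput=0, Queue=-6]  = 6

6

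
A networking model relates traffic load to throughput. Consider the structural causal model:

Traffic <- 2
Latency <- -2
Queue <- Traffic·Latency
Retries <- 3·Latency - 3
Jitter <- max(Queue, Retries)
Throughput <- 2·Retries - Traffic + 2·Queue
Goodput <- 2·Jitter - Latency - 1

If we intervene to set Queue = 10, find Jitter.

do(Queue=10) replaces the equation Queue <- Traffic·Latency with the constant Queue = 10.
Retries = 3·Latency - 3  [with Latency=-2]  = -9
Jitter = max(Queue, Retries)  [with Queue=10, Retries=-9]  = 10

10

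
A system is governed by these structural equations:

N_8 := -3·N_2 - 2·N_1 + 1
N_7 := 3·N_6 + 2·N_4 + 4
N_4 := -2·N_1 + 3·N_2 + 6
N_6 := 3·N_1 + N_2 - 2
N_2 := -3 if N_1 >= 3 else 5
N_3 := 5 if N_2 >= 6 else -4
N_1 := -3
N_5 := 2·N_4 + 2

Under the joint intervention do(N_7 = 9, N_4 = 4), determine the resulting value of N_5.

10

Under do(N_7 = 9, N_4 = 4), each intervened variable's structural equation is replaced by its fixed value.
N_5 = 2·N_4 + 2  [with N_4=4]  = 10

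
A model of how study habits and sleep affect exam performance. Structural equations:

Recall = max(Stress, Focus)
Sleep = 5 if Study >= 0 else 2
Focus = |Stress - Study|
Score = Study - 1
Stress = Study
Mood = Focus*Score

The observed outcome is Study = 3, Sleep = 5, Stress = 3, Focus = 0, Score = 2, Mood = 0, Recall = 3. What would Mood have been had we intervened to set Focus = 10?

20

Under do(Focus=10), the mechanism Focus = |Stress - Study| is discarded; Focus is fixed at 10.
Score = Study - 1  [with Study=3]  = 2
Mood = Focus*Score  [with Focus=10, Score=2]  = 20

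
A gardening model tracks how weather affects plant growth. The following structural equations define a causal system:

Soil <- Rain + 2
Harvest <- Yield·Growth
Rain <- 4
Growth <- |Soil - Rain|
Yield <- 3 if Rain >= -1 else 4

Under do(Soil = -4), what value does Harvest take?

24

do(Soil=-4) replaces the equation Soil <- Rain + 2 with the constant Soil = -4.
Growth = |Soil - Rain|  [with Soil=-4, Rain=4]  = 8
Yield = 3 if Rain >= -1 else 4  [with Rain=4]  = 3
Harvest = Yield·Growth  [with Yield=3, Growth=8]  = 24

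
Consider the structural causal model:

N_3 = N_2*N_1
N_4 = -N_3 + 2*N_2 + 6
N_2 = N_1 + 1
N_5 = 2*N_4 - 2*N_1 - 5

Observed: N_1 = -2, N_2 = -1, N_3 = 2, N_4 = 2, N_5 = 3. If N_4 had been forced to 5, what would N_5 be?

9

Intervening sets N_4 = 5 and removes its equation (N_4 = -N_3 + 2*N_2 + 6).
N_5 = 2*N_4 - 2*N_1 - 5  [with N_4=5, N_1=-2]  = 9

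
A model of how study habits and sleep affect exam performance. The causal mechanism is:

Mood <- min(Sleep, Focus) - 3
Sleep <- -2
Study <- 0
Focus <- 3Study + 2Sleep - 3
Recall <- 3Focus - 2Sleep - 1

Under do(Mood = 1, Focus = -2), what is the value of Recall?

The joint intervention fixes Mood = 1, Focus = -2, removing each variable's own equation.
Recall = 3Focus - 2Sleep - 1  [with Focus=-2, Sleep=-2]  = -3

-3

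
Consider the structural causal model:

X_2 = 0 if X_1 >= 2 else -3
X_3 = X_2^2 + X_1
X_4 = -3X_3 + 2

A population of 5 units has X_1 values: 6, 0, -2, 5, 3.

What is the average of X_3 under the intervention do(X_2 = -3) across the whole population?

do(X_2=-3) breaks X_2's dependence on X_1. With X_2=-3 fixed, X_3 across the units is 15, 9, 7, 14, 12, mean 11.4.

11.4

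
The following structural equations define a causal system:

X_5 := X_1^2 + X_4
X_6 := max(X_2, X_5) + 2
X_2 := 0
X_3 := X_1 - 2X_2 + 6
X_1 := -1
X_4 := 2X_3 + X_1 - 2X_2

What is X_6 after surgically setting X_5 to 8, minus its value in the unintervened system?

-2

The intervention breaks the incoming arrows to X_5: X_5 := X_1^2 + X_4 no longer applies, and X_5 = 8.
X_6 = max(X_2, X_5) + 2  [with X_2=0, X_5=8]  = 10
Without intervention: X_3 = X_1 - 2X_2 + 6  [with X_1=-1, X_2=0]  = 5; X_4 = 2X_3 + X_1 - 2X_2  [with X_3=5, X_1=-1, X_2=0]  = 9; X_5 = X_1^2 + X_4  [with X_1=-1, X_4=9]  = 10; X_6 = max(X_2, X_5) + 2  [with X_2=0, X_5=10]  = 12.
Change = 10 − 12 = -2.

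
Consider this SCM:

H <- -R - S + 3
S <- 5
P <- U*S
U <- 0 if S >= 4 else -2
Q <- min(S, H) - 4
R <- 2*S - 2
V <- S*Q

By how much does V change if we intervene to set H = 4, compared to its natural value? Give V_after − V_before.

70

The intervention breaks the incoming arrows to H: H <- -R - S + 3 no longer applies, and H = 4.
Q = min(S, H) - 4  [with S=5, H=4]  = 0
V = S*Q  [with S=5, Q=0]  = 0
Without intervention: R = 2*S - 2  [with S=5]  = 8; H = -R - S + 3  [with R=8, S=5]  = -10; Q = min(S, H) - 4  [with S=5, H=-10]  = -14; V = S*Q  [with S=5, Q=-14]  = -70.
Change = 0 − (-70) = 70.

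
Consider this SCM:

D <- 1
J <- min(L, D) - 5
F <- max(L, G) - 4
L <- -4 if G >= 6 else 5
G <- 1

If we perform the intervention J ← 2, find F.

Intervening sets J = 2 and removes its equation (J <- min(L, D) - 5).
No directed path runs from J to F, so F keeps its natural value.
L = -4 if G >= 6 else 5  [with G=1]  = 5
F = max(L, G) - 4  [with L=5, G=1]  = 1

1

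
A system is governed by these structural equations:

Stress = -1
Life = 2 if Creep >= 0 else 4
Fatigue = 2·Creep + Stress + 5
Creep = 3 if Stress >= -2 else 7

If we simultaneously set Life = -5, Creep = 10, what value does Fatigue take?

Setting Life = -5, Creep = 10 by intervention discards those variables' equations.
Fatigue = 2·Creep + Stress + 5  [with Creep=10, Stress=-1]  = 24

24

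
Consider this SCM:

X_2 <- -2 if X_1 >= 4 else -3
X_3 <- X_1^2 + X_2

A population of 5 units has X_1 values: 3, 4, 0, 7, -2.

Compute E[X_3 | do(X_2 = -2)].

The intervention sets X_2=-2 in all 5 units regardless of X_1. Recomputing X_3 per unit gives 7, 14, -2, 47, 2; average 13.6.

13.6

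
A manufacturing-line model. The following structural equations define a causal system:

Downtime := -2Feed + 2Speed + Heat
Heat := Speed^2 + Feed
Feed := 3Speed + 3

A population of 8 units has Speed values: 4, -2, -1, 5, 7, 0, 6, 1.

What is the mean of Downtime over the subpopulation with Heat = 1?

E[Downtime|Heat=1] averages over only the 2 units with Heat=1 (Speed = -2, -1): Downtime = 3, -1, mean 1.

1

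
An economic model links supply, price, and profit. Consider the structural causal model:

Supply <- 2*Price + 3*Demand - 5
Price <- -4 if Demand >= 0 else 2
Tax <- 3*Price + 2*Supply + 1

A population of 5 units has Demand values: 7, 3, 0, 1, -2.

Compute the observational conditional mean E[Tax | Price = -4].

E[Tax|Price=-4] averages over only the 4 units with Price=-4 (Demand = 7, 3, 0, 1): Tax = 5, -19, -37, -31, mean -20.5.

-20.5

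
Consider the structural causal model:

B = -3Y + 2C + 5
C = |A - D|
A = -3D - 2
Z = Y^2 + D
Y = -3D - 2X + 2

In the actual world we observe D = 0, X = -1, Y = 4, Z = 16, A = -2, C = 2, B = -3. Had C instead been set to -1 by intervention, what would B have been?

-9

Intervening sets C = -1 and removes its equation (C = |A - D|).
Y = -3D - 2X + 2  [with D=0, X=-1]  = 4
B = -3Y + 2C + 5  [with Y=4, C=-1]  = -9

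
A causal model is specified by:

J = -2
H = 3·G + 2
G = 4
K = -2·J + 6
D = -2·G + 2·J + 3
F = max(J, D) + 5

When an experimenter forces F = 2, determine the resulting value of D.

do(F=2) replaces the equation F = max(J, D) + 5 with the constant F = 2.
Since D is not a descendant of the intervened variable, it is unaffected.
D = -2·G + 2·J + 3  [with G=4, J=-2]  = -9

-9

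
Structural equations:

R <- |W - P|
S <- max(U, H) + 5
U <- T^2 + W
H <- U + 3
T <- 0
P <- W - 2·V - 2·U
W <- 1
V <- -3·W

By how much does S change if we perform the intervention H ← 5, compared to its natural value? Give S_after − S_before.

1

Intervening sets H = 5 and removes its equation (H <- U + 3).
U = T^2 + W  [with T=0, W=1]  = 1
S = max(U, H) + 5  [with U=1, H=5]  = 10
Without intervention: U = T^2 + W  [with T=0, W=1]  = 1; H = U + 3  [with U=1]  = 4; S = max(U, H) + 5  [with U=1, H=4]  = 9.
Change = 10 − 9 = 1.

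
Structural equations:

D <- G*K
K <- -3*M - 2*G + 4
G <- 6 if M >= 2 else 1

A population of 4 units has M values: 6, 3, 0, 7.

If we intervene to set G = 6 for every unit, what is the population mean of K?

Under do(G=6), G's equation is replaced by G=6 for every unit. Per-unit K: -26, -17, -8, -29. Mean = -20.

-20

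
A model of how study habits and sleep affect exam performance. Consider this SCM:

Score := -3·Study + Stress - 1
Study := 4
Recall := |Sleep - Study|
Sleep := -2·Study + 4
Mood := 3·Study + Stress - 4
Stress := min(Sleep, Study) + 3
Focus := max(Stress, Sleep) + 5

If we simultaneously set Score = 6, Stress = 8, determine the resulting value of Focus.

13

Under do(Score = 6, Stress = 8), each intervened variable's structural equation is replaced by its fixed value.
Sleep = -2·Study + 4  [with Study=4]  = -4
Focus = max(Stress, Sleep) + 5  [with Stress=8, Sleep=-4]  = 13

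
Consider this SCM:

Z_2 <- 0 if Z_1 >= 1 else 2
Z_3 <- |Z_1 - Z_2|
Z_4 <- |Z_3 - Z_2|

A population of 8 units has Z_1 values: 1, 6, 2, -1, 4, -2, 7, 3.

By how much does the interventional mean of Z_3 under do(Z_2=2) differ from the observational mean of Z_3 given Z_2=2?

-1

do(Z_2=2) breaks Z_2's dependence on Z_1. With Z_2=2 fixed, Z_3 across the units is 1, 4, 0, 3, 2, 4, 5, 1, mean 2.5.
Observing Z_2=2 restricts to units where Z_2's equation naturally yields 2: Z_1 ∈ {-1, -2}. In that subpopulation Z_3 = 3, 4, mean 3.5.
Difference = 2.5 − 3.5 = -1.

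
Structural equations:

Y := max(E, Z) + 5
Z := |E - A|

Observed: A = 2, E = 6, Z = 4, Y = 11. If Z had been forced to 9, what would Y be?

The intervention breaks the incoming arrows to Z: Z := |E - A| no longer applies, and Z = 9.
Y = max(E, Z) + 5  [with E=6, Z=9]  = 14

14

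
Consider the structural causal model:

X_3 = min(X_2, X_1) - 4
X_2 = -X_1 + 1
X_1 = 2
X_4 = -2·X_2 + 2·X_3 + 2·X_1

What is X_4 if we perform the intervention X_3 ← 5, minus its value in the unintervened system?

The intervention breaks the incoming arrows to X_3: X_3 = min(X_2, X_1) - 4 no longer applies, and X_3 = 5.
X_2 = -X_1 + 1  [with X_1=2]  = -1
X_4 = -2·X_2 + 2·X_3 + 2·X_1  [with X_2=-1, X_3=5, X_1=2]  = 16
Without intervention: X_2 = -X_1 + 1  [with X_1=2]  = -1; X_3 = min(X_2, X_1) - 4  [with X_2=-1, X_1=2]  = -5; X_4 = -2·X_2 + 2·X_3 + 2·X_1  [with X_2=-1, X_3=-5, X_1=2]  = -4.
Change = 16 − (-4) = 20.

20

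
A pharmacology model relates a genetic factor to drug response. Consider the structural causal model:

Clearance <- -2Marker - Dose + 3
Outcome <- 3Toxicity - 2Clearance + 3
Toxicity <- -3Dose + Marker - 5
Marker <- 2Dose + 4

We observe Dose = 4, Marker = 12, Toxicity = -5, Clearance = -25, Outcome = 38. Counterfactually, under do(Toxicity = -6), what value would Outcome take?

35

do(Toxicity=-6) replaces the equation Toxicity <- -3Dose + Marker - 5 with the constant Toxicity = -6.
Marker = 2Dose + 4  [with Dose=4]  = 12
Clearance = -2Marker - Dose + 3  [with Marker=12, Dose=4]  = -25
Outcome = 3Toxicity - 2Clearance + 3  [with Toxicity=-6, Clearance=-25]  = 35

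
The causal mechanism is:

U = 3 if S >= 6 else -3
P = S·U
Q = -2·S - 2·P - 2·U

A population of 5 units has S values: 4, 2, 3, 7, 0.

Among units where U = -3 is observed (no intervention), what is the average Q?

Observing U=-3 restricts to units where U's equation naturally yields -3: S ∈ {4, 2, 3, 0}. In that subpopulation Q = 22, 14, 18, 6, mean 15.

15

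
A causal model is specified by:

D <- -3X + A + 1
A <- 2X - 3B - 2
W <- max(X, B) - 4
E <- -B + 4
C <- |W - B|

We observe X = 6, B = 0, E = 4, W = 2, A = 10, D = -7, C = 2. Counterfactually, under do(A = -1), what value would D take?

-18

The intervention breaks the incoming arrows to A: A <- 2X - 3B - 2 no longer applies, and A = -1.
D = -3X + A + 1  [with X=6, A=-1]  = -18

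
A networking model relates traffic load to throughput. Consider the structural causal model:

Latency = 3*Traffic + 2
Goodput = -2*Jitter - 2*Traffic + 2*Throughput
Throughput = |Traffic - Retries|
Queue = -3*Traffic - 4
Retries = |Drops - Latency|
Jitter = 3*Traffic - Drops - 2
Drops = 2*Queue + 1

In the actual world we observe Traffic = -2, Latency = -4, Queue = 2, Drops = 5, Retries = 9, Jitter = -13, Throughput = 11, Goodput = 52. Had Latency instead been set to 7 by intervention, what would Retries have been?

2

do(Latency=7) replaces the equation Latency = 3*Traffic + 2 with the constant Latency = 7.
Queue = -3*Traffic - 4  [with Traffic=-2]  = 2
Drops = 2*Queue + 1  [with Queue=2]  = 5
Retries = |Drops - Latency|  [with Drops=5, Latency=7]  = 2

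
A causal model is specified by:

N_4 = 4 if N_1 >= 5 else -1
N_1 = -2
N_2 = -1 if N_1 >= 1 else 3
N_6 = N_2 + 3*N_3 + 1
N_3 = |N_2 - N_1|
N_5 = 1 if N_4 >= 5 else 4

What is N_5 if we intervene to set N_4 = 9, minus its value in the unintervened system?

-3

Intervening sets N_4 = 9 and removes its equation (N_4 = 4 if N_1 >= 5 else -1).
N_5 = 1 if N_4 >= 5 else 4  [with N_4=9]  = 1
Without intervention: N_4 = 4 if N_1 >= 5 else -1  [with N_1=-2]  = -1; N_5 = 1 if N_4 >= 5 else 4  [with N_4=-1]  = 4.
Change = 1 − 4 = -3.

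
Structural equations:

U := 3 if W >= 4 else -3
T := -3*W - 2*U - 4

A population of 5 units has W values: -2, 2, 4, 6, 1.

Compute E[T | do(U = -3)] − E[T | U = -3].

-5.6

The intervention sets U=-3 in all 5 units regardless of W. Recomputing T per unit gives 8, -4, -10, -16, -1; average -4.6.
Observing U=-3 restricts to units where U's equation naturally yields -3: W ∈ {-2, 2, 1}. In that subpopulation T = 8, -4, -1, mean 1.
Difference = -4.6 − 1 = -5.6.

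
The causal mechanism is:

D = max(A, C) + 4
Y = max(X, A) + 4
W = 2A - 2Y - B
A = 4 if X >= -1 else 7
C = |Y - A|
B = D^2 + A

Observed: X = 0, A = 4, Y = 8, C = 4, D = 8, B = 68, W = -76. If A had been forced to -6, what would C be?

Under do(A=-6), the mechanism A = 4 if X >= -1 else 7 is discarded; A is fixed at -6.
Y = max(X, A) + 4  [with X=0, A=-6]  = 4
C = |Y - A|  [with Y=4, A=-6]  = 10

10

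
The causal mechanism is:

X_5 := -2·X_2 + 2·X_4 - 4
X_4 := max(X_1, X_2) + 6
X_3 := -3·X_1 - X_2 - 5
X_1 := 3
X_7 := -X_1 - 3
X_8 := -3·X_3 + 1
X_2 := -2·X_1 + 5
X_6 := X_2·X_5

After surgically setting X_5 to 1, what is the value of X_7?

-6

Under do(X_5=1), the mechanism X_5 := -2·X_2 + 2·X_4 - 4 is discarded; X_5 is fixed at 1.
Since X_7 is not a descendant of the intervened variable, it is unaffected.
X_7 = -X_1 - 3  [with X_1=3]  = -6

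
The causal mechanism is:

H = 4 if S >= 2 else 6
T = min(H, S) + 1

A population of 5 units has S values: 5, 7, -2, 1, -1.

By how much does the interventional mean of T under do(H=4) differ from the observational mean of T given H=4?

-2.8

The intervention sets H=4 in all 5 units regardless of S. Recomputing T per unit gives 5, 5, -1, 2, 0; average 2.2.
Conditioning on H=4 selects the 2 unit(s) with S ∈ {5, 7}. Their T values: 5, 5. Mean = 5.
Difference = 2.2 − 5 = -2.8.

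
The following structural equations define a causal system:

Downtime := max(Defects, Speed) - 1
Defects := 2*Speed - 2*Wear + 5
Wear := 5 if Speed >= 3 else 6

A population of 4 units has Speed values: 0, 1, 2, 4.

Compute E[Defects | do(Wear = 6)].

The intervention sets Wear=6 in all 4 units regardless of Speed. Recomputing Defects per unit gives -7, -5, -3, 1; average -3.5.

-3.5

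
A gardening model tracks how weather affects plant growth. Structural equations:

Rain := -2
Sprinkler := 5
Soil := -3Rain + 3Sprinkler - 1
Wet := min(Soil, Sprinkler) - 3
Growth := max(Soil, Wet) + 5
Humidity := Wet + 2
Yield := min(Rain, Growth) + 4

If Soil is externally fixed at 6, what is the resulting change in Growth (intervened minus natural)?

-14

do(Soil=6) replaces the equation Soil := -3Rain + 3Sprinkler - 1 with the constant Soil = 6.
Wet = min(Soil, Sprinkler) - 3  [with Soil=6, Sprinkler=5]  = 2
Growth = max(Soil, Wet) + 5  [with Soil=6, Wet=2]  = 11
Without intervention: Soil = -3Rain + 3Sprinkler - 1  [with Rain=-2, Sprinkler=5]  = 20; Wet = min(Soil, Sprinkler) - 3  [with Soil=20, Sprinkler=5]  = 2; Growth = max(Soil, Wet) + 5  [with Soil=20, Wet=2]  = 25.
Change = 11 − 25 = -14.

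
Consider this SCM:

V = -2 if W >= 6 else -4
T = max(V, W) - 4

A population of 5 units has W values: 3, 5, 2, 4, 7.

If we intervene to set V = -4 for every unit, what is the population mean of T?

0.2

The intervention sets V=-4 in all 5 units regardless of W. Recomputing T per unit gives -1, 1, -2, 0, 3; average 0.2.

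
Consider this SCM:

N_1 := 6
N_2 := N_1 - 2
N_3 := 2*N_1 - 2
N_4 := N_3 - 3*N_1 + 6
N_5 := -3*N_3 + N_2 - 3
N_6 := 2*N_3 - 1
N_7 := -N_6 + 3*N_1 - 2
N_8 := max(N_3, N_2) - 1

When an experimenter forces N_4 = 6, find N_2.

The intervention breaks the incoming arrows to N_4: N_4 := N_3 - 3*N_1 + 6 no longer applies, and N_4 = 6.
Since N_2 is not a descendant of the intervened variable, it is unaffected.
N_2 = N_1 - 2  [with N_1=6]  = 4

4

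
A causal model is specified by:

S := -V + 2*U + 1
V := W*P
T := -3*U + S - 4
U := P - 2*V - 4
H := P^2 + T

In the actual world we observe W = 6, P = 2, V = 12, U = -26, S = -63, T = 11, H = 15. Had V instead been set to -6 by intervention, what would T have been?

The intervention breaks the incoming arrows to V: V := W*P no longer applies, and V = -6.
U = P - 2*V - 4  [with P=2, V=-6]  = 10
S = -V + 2*U + 1  [with V=-6, U=10]  = 27
T = -3*U + S - 4  [with U=10, S=27]  = -7

-7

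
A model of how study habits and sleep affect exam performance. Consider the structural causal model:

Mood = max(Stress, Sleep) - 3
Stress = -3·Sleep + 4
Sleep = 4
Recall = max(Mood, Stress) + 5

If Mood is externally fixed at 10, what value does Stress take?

Under do(Mood=10), the mechanism Mood = max(Stress, Sleep) - 3 is discarded; Mood is fixed at 10.
Since Stress is not a descendant of the intervened variable, it is unaffected.
Stress = -3·Sleep + 4  [with Sleep=4]  = -8

-8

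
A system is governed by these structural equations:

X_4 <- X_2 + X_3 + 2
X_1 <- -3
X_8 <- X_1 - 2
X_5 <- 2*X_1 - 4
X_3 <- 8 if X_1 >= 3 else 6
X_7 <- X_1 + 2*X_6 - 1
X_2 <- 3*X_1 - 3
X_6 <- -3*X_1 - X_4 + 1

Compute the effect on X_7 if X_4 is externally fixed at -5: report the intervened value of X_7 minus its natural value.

The intervention breaks the incoming arrows to X_4: X_4 <- X_2 + X_3 + 2 no longer applies, and X_4 = -5.
X_6 = -3*X_1 - X_4 + 1  [with X_1=-3, X_4=-5]  = 15
X_7 = X_1 + 2*X_6 - 1  [with X_1=-3, X_6=15]  = 26
Without intervention: X_2 = 3*X_1 - 3  [with X_1=-3]  = -12; X_3 = 8 if X_1 >= 3 else 6  [with X_1=-3]  = 6; X_4 = X_2 + X_3 + 2  [with X_2=-12, X_3=6]  = -4; X_6 = -3*X_1 - X_4 + 1  [with X_1=-3, X_4=-4]  = 14; X_7 = X_1 + 2*X_6 - 1  [with X_1=-3, X_6=14]  = 24.
Change = 26 − 24 = 2.

2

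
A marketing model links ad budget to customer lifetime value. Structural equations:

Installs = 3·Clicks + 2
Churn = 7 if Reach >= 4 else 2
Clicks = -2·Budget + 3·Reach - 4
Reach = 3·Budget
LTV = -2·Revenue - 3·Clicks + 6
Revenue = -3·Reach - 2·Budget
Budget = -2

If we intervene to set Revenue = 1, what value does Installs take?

do(Revenue=1) replaces the equation Revenue = -3·Reach - 2·Budget with the constant Revenue = 1.
No directed path runs from Revenue to Installs, so Installs keeps its natural value.
Reach = 3·Budget  [with Budget=-2]  = -6
Clicks = -2·Budget + 3·Reach - 4  [with Budget=-2, Reach=-6]  = -18
Installs = 3·Clicks + 2  [with Clicks=-18]  = -52

-52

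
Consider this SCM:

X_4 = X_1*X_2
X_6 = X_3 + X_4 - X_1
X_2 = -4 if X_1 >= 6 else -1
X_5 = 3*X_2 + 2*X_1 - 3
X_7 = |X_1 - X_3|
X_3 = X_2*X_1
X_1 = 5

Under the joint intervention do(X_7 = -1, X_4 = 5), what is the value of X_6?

Setting X_7 = -1, X_4 = 5 by intervention discards those variables' equations.
X_2 = -4 if X_1 >= 6 else -1  [with X_1=5]  = -1
X_3 = X_2*X_1  [with X_2=-1, X_1=5]  = -5
X_6 = X_3 + X_4 - X_1  [with X_3=-5, X_4=5, X_1=5]  = -5

-5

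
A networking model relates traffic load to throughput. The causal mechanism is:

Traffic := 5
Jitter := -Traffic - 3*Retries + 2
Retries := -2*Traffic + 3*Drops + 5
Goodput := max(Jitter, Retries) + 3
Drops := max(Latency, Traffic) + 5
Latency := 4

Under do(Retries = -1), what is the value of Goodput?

Under do(Retries=-1), the mechanism Retries := -2*Traffic + 3*Drops + 5 is discarded; Retries is fixed at -1.
Jitter = -Traffic - 3*Retries + 2  [with Traffic=5, Retries=-1]  = 0
Goodput = max(Jitter, Retries) + 3  [with Jitter=0, Retries=-1]  = 3

3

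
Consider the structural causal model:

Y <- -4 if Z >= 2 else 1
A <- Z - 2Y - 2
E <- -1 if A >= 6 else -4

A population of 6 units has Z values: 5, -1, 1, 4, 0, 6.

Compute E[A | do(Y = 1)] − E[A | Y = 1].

Under do(Y=1), Y's equation is replaced by Y=1 for every unit. Per-unit A: 1, -5, -3, 0, -4, 2. Mean = -1.5.
Conditioning on Y=1 selects the 3 unit(s) with Z ∈ {-1, 1, 0}. Their A values: -5, -3, -4. Mean = -4.
Difference = -1.5 − (-4) = 2.5.

2.5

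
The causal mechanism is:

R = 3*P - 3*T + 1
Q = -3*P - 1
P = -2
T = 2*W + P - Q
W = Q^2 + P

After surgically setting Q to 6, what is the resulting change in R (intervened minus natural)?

-63

do(Q=6) replaces the equation Q = -3*P - 1 with the constant Q = 6.
W = Q^2 + P  [with Q=6, P=-2]  = 34
T = 2*W + P - Q  [with W=34, P=-2, Q=6]  = 60
R = 3*P - 3*T + 1  [with P=-2, T=60]  = -185
Without intervention: Q = -3*P - 1  [with P=-2]  = 5; W = Q^2 + P  [with Q=5, P=-2]  = 23; T = 2*W + P - Q  [with W=23, P=-2, Q=5]  = 39; R = 3*P - 3*T + 1  [with P=-2, T=39]  = -122.
Change = -185 − (-122) = -63.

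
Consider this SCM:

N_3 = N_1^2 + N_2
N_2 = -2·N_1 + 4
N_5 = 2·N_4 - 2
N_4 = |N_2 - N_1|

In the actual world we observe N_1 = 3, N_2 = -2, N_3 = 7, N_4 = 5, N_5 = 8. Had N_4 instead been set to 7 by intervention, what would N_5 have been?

Intervening sets N_4 = 7 and removes its equation (N_4 = |N_2 - N_1|).
N_5 = 2·N_4 - 2  [with N_4=7]  = 12

12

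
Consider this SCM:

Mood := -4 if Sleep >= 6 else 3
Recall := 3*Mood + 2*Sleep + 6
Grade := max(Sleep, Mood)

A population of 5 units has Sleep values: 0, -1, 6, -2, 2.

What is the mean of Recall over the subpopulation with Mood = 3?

14.5

Conditioning on Mood=3 selects the 4 unit(s) with Sleep ∈ {0, -1, -2, 2}. Their Recall values: 15, 13, 11, 19. Mean = 14.5.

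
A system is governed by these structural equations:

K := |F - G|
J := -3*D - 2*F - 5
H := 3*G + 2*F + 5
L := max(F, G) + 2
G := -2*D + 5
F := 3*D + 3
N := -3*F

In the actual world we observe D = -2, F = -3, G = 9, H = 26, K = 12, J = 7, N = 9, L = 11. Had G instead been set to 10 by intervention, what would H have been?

The intervention breaks the incoming arrows to G: G := -2*D + 5 no longer applies, and G = 10.
F = 3*D + 3  [with D=-2]  = -3
H = 3*G + 2*F + 5  [with G=10, F=-3]  = 29

29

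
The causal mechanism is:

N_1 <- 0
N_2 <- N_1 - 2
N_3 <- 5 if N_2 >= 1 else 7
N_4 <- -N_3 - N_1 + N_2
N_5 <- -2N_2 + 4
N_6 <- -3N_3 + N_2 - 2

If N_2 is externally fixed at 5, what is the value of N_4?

Under do(N_2=5), the mechanism N_2 <- N_1 - 2 is discarded; N_2 is fixed at 5.
N_3 = 5 if N_2 >= 1 else 7  [with N_2=5]  = 5
N_4 = -N_3 - N_1 + N_2  [with N_3=5, N_1=0, N_2=5]  = 0

0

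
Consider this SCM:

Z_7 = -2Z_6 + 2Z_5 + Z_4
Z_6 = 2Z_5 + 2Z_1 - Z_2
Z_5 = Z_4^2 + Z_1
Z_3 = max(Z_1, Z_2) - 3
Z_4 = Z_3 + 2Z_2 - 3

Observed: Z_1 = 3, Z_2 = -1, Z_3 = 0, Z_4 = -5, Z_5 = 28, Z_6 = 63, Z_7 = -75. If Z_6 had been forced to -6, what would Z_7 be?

63

Intervening sets Z_6 = -6 and removes its equation (Z_6 = 2Z_5 + 2Z_1 - Z_2).
Z_3 = max(Z_1, Z_2) - 3  [with Z_1=3, Z_2=-1]  = 0
Z_4 = Z_3 + 2Z_2 - 3  [with Z_3=0, Z_2=-1]  = -5
Z_5 = Z_4^2 + Z_1  [with Z_4=-5, Z_1=3]  = 28
Z_7 = -2Z_6 + 2Z_5 + Z_4  [with Z_6=-6, Z_5=28, Z_4=-5]  = 63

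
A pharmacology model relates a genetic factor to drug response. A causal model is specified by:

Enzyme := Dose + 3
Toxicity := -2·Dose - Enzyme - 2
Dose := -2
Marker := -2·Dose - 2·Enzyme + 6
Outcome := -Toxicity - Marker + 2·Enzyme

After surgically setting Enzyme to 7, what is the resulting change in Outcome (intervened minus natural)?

do(Enzyme=7) replaces the equation Enzyme := Dose + 3 with the constant Enzyme = 7.
Marker = -2·Dose - 2·Enzyme + 6  [with Dose=-2, Enzyme=7]  = -4
Toxicity = -2·Dose - Enzyme - 2  [with Dose=-2, Enzyme=7]  = -5
Outcome = -Toxicity - Marker + 2·Enzyme  [with Toxicity=-5, Marker=-4, Enzyme=7]  = 23
Without intervention: Enzyme = Dose + 3  [with Dose=-2]  = 1; Marker = -2·Dose - 2·Enzyme + 6  [with Dose=-2, Enzyme=1]  = 8; Toxicity = -2·Dose - Enzyme - 2  [with Dose=-2, Enzyme=1]  = 1; Outcome = -Toxicity - Marker + 2·Enzyme  [with Toxicity=1, Marker=8, Enzyme=1]  = -7.
Change = 23 − (-7) = 30.

30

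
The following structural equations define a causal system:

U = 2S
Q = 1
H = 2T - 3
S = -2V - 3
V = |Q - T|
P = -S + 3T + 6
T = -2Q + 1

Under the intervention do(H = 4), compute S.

-7

do(H=4) replaces the equation H = 2T - 3 with the constant H = 4.
S is not downstream of the intervention, so its value is determined by the original equations.
T = -2Q + 1  [with Q=1]  = -1
V = |Q - T|  [with Q=1, T=-1]  = 2
S = -2V - 3  [with V=2]  = -7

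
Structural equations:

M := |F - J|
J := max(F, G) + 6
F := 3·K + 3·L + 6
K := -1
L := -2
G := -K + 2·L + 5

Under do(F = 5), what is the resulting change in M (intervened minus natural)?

Under do(F=5), the mechanism F := 3·K + 3·L + 6 is discarded; F is fixed at 5.
G = -K + 2·L + 5  [with K=-1, L=-2]  = 2
J = max(F, G) + 6  [with F=5, G=2]  = 11
M = |F - J|  [with F=5, J=11]  = 6
Without intervention: G = -K + 2·L + 5  [with K=-1, L=-2]  = 2; F = 3·K + 3·L + 6  [with K=-1, L=-2]  = -3; J = max(F, G) + 6  [with F=-3, G=2]  = 8; M = |F - J|  [with F=-3, J=8]  = 11.
Change = 6 − 11 = -5.

-5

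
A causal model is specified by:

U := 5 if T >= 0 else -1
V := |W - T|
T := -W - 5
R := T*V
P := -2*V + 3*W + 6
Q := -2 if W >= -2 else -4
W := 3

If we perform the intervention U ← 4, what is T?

do(U=4) replaces the equation U := 5 if T >= 0 else -1 with the constant U = 4.
T is not downstream of the intervention, so its value is determined by the original equations.
T = -W - 5  [with W=3]  = -8

-8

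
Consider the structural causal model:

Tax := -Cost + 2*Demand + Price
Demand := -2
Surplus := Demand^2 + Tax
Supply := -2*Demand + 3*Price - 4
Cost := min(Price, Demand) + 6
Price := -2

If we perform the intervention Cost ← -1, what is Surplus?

-1

Under do(Cost=-1), the mechanism Cost := min(Price, Demand) + 6 is discarded; Cost is fixed at -1.
Tax = -Cost + 2*Demand + Price  [with Cost=-1, Demand=-2, Price=-2]  = -5
Surplus = Demand^2 + Tax  [with Demand=-2, Tax=-5]  = -1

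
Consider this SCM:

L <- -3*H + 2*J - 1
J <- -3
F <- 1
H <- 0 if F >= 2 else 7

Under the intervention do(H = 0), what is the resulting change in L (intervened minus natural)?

The intervention breaks the incoming arrows to H: H <- 0 if F >= 2 else 7 no longer applies, and H = 0.
L = -3*H + 2*J - 1  [with H=0, J=-3]  = -7
Without intervention: H = 0 if F >= 2 else 7  [with F=1]  = 7; L = -3*H + 2*J - 1  [with H=7, J=-3]  = -28.
Change = -7 − (-28) = 21.

21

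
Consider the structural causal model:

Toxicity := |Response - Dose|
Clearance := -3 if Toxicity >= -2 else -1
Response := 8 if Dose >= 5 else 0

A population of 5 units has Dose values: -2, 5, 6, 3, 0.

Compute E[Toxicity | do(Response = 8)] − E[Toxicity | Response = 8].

do(Response=8) breaks Response's dependence on Dose. With Response=8 fixed, Toxicity across the units is 10, 3, 2, 5, 8, mean 5.6.
Observing Response=8 restricts to units where Response's equation naturally yields 8: Dose ∈ {5, 6}. In that subpopulation Toxicity = 3, 2, mean 2.5.
Difference = 5.6 − 2.5 = 3.1.

3.1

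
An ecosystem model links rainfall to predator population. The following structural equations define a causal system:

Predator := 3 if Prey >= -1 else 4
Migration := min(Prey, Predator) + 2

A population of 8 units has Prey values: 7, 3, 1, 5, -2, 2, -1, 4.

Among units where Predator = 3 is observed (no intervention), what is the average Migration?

E[Migration|Predator=3] averages over only the 7 units with Predator=3 (Prey = 7, 3, 1, 5, 2, -1, 4): Migration = 5, 5, 3, 5, 4, 1, 5, mean 4.

4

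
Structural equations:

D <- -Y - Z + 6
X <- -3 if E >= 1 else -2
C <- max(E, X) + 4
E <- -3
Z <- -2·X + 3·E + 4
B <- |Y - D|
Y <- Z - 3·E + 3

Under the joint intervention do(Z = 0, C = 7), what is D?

Setting Z = 0, C = 7 by intervention discards those variables' equations.
Y = Z - 3·E + 3  [with Z=0, E=-3]  = 12
D = -Y - Z + 6  [with Y=12, Z=0]  = -6

-6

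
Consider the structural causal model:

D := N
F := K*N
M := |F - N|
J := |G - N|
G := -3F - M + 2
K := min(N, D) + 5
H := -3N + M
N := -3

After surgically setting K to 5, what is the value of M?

do(K=5) replaces the equation K := min(N, D) + 5 with the constant K = 5.
F = K*N  [with K=5, N=-3]  = -15
M = |F - N|  [with F=-15, N=-3]  = 12

12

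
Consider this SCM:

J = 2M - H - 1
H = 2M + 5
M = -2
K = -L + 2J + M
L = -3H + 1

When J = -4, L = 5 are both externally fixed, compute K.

Setting J = -4, L = 5 by intervention discards those variables' equations.
K = -L + 2J + M  [with L=5, J=-4, M=-2]  = -15

-15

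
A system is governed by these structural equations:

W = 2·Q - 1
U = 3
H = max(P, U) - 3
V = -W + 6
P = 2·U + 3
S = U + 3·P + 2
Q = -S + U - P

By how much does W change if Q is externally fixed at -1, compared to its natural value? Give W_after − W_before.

74

The intervention breaks the incoming arrows to Q: Q = -S + U - P no longer applies, and Q = -1.
W = 2·Q - 1  [with Q=-1]  = -3
Without intervention: P = 2·U + 3  [with U=3]  = 9; S = U + 3·P + 2  [with U=3, P=9]  = 32; Q = -S + U - P  [with S=32, U=3, P=9]  = -38; W = 2·Q - 1  [with Q=-38]  = -77.
Change = -3 − (-77) = 74.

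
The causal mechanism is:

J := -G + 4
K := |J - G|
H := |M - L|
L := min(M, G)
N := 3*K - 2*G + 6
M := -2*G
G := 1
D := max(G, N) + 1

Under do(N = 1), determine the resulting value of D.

2

Intervening sets N = 1 and removes its equation (N := 3*K - 2*G + 6).
D = max(G, N) + 1  [with G=1, N=1]  = 2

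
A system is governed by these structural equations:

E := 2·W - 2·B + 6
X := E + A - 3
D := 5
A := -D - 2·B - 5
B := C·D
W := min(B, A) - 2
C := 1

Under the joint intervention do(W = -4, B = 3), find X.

The joint intervention fixes W = -4, B = 3, removing each variable's own equation.
A = -D - 2·B - 5  [with D=5, B=3]  = -16
E = 2·W - 2·B + 6  [with W=-4, B=3]  = -8
X = E + A - 3  [with E=-8, A=-16]  = -27

-27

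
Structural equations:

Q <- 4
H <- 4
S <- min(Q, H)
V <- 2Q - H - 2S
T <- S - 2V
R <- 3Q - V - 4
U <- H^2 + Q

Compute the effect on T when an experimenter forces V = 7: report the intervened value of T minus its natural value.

Intervening sets V = 7 and removes its equation (V <- 2Q - H - 2S).
S = min(Q, H)  [with Q=4, H=4]  = 4
T = S - 2V  [with S=4, V=7]  = -10
Without intervention: S = min(Q, H)  [with Q=4, H=4]  = 4; V = 2Q - H - 2S  [with Q=4, H=4, S=4]  = -4; T = S - 2V  [with S=4, V=-4]  = 12.
Change = -10 − 12 = -22.

-22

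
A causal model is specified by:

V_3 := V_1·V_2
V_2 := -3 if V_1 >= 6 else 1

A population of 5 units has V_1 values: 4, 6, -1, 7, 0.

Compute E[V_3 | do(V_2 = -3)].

do(V_2=-3) breaks V_2's dependence on V_1. With V_2=-3 fixed, V_3 across the units is -12, -18, 3, -21, 0, mean -9.6.

-9.6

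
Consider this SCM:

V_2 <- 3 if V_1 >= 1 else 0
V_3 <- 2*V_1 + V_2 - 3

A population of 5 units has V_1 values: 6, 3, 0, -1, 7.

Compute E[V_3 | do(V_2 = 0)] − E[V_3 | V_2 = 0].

Every unit gets V_2=0 under the intervention. V_3 values become 9, 3, -3, -5, 11; E[V_3|do(V_2=0)] = 3.
Conditioning on V_2=0 selects the 2 unit(s) with V_1 ∈ {0, -1}. Their V_3 values: -3, -5. Mean = -4.
Difference = 3 − (-4) = 7.

7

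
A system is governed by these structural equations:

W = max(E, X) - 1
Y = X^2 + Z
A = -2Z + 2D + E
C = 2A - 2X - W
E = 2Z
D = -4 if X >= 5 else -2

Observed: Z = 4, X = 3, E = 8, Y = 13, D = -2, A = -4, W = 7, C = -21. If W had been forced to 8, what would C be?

-22

do(W=8) replaces the equation W = max(E, X) - 1 with the constant W = 8.
E = 2Z  [with Z=4]  = 8
D = -4 if X >= 5 else -2  [with X=3]  = -2
A = -2Z + 2D + E  [with Z=4, D=-2, E=8]  = -4
C = 2A - 2X - W  [with A=-4, X=3, W=8]  = -22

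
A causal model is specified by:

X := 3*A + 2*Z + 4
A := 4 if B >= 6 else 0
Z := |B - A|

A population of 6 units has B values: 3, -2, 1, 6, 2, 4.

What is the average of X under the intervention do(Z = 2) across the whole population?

10

Under do(Z=2), Z's equation is replaced by Z=2 for every unit. Per-unit X: 8, 8, 8, 20, 8, 8. Mean = 10.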